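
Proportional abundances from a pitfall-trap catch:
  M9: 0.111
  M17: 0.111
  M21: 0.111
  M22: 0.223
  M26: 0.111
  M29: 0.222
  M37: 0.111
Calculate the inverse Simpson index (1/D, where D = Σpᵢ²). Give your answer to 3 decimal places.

6.226

D = 0.111² + 0.111² + 0.111² + 0.223² + 0.111² + 0.222² + 0.111² = 0.0123210 + 0.0123210 + 0.0123210 + 0.0497290 + 0.0123210 + 0.0492840 + 0.0123210 = 0.1606180 (working shown to 7 dp, full precision carried).
So 1/D = 6.22595, i.e. 6.226 to 3 decimal places.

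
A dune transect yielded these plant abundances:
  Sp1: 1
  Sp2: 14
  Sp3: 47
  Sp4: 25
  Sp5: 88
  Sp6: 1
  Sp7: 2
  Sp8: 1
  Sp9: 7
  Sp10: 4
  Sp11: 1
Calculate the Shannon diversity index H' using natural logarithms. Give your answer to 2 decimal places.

Total N = 1+14+47+25+88+1+2+1+7+4+1 = 191, so the proportions are 0.0052, 0.0733, 0.2461, 0.1309, 0.4607, 0.0052, 0.0105, 0.0052, 0.0366, 0.0209, 0.0052 (working shown to 4 dp, full precision carried).
Each pᵢ ln pᵢ term: 0.0052×(-5.2523)=-0.0275, 0.0733×(-2.6132)=-0.1915, 0.2461×(-1.4021)=-0.3450, 0.1309×(-2.0334)=-0.2662, 0.4607×(-0.7749)=-0.3570, 0.0052×(-5.2523)=-0.0275, 0.0105×(-4.5591)=-0.0477, 0.0052×(-5.2523)=-0.0275, 0.0366×(-3.3064)=-0.1212, 0.0209×(-3.8660)=-0.0810, 0.0052×(-5.2523)=-0.0275.
Sum = -1.5196, so H' = 1.52.

1.52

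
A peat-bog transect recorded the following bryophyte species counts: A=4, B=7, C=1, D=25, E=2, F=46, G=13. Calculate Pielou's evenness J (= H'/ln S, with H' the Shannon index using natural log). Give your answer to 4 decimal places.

0.7281

Total N = 4+7+1+25+2+46+13 = 98, so the proportions are 0.040816, 0.071429, 0.010204, 0.255102, 0.020408, 0.469388, 0.132653 (working shown to 6 dp, full precision carried).
H' = −Σ pᵢ ln pᵢ = −((-0.130558) + (-0.188504) + (-0.046785) + (-0.348493) + (-0.079425) + (-0.355010) + (-0.267962)) = 1.416737.
With S = 7 species, ln S = 1.945910, so J = 1.416737/1.945910 = 0.728059, i.e. 0.7281 to 4 decimal places.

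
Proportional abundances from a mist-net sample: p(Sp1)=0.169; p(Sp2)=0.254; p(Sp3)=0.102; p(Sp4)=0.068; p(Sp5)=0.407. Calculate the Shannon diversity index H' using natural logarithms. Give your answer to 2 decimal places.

1.43

Each pᵢ ln pᵢ term (working shown to 4 dp, full precision carried): 0.169×(-1.7779)=-0.3005, 0.254×(-1.3704)=-0.3481, 0.102×(-2.2828)=-0.2328, 0.068×(-2.6882)=-0.1828, 0.407×(-0.8989)=-0.3659.
Sum = -1.4301, so H' = 1.43.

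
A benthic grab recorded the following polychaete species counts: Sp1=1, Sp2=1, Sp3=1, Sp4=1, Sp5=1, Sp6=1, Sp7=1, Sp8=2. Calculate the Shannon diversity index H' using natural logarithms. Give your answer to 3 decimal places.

2.043

Total N = 1+1+1+1+1+1+1+2 = 9, so the proportions are 0.11111, 0.11111, 0.11111, 0.11111, 0.11111, 0.11111, 0.11111, 0.22222 (working shown to 5 dp, full precision carried).
Each pᵢ ln pᵢ term: 0.11111×(-2.19722)=-0.24414, 0.11111×(-2.19722)=-0.24414, 0.11111×(-2.19722)=-0.24414, 0.11111×(-2.19722)=-0.24414, 0.11111×(-2.19722)=-0.24414, 0.11111×(-2.19722)=-0.24414, 0.11111×(-2.19722)=-0.24414, 0.22222×(-1.50408)=-0.33424.
Sum = -2.04319, so H' = 2.043.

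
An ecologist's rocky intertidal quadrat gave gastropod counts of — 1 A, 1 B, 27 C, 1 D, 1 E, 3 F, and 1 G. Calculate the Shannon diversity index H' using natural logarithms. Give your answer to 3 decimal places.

0.919

Total N = 1+1+27+1+1+3+1 = 35, so the proportions are 0.02857, 0.02857, 0.77143, 0.02857, 0.02857, 0.08571, 0.02857 (working shown to 5 dp, full precision carried).
Each pᵢ ln pᵢ term: 0.02857×(-3.55535)=-0.10158, 0.02857×(-3.55535)=-0.10158, 0.77143×(-0.25951)=-0.20019, 0.02857×(-3.55535)=-0.10158, 0.02857×(-3.55535)=-0.10158, 0.08571×(-2.45674)=-0.21058, 0.02857×(-3.55535)=-0.10158.
Sum = -0.91868, so H' = 0.919.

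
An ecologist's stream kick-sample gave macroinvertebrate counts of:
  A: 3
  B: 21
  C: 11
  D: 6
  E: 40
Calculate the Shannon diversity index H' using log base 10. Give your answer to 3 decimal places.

0.558

Total N = 3+21+11+6+40 = 81, so the proportions are 0.03704, 0.25926, 0.1358, 0.07407, 0.49383 (working shown to 5 dp, full precision carried).
Each pᵢ log₁₀ pᵢ term: 0.03704×(-1.43136)=-0.05301, 0.25926×(-0.58627)=-0.15199, 0.1358×(-0.86709)=-0.11775, 0.07407×(-1.13033)=-0.08373, 0.49383×(-0.30643)=-0.15132.
Sum = -0.55781, so H' = 0.558.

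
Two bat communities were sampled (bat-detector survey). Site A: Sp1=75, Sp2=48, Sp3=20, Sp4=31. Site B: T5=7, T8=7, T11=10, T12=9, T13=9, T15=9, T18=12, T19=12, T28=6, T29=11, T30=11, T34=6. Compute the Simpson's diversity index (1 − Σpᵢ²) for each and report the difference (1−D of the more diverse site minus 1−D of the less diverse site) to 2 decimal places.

0.22

Site A: N=174, proportions 0.4310345, 0.2758621, 0.1149425, 0.1781609, giving 1−D = 0.6931563 (working shown to 7 dp, full precision carried).
Site B: N=109, proportions 0.0642202, 0.0642202, 0.0917431, 0.0825688, 0.0825688, 0.0825688, 0.1100917, 0.1100917, 0.0550459, 0.1009174, 0.1009174, 0.0550459, giving 1−D = 0.9122128.
Difference = |0.6931563 − 0.9122128| = 0.2190565, i.e. 0.22 to 2 decimal places.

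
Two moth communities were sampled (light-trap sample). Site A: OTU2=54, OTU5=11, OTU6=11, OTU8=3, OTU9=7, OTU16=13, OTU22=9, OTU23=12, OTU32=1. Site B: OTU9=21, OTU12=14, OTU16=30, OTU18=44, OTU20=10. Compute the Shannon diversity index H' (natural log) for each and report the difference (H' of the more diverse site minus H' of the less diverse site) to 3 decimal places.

0.273

Site A: N=121, proportions 0.44628, 0.09091, 0.09091, 0.02479, 0.05785, 0.10744, 0.07438, 0.09917, 0.00826, giving H' = 1.75435 (working shown to 5 dp, full precision carried).
Site B: N=119, proportions 0.17647, 0.11765, 0.2521, 0.36975, 0.08403, giving H' = 1.48124.
Difference = |1.75435 − 1.48124| = 0.27311, i.e. 0.273 to 3 decimal places.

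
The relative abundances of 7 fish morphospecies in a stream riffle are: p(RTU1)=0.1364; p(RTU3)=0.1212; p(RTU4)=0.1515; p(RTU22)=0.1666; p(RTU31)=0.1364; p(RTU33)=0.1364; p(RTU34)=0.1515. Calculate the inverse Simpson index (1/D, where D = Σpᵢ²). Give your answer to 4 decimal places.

D = 0.1364² + 0.1212² + 0.1515² + 0.1666² + 0.1364² + 0.1364² + 0.1515² = 0.01860496 + 0.01468944 + 0.02295225 + 0.02775556 + 0.01860496 + 0.01860496 + 0.02295225 = 0.14416438 (working shown to 8 dp, full precision carried).
So 1/D = 6.936526, i.e. 6.9365 to 4 decimal places.

6.9365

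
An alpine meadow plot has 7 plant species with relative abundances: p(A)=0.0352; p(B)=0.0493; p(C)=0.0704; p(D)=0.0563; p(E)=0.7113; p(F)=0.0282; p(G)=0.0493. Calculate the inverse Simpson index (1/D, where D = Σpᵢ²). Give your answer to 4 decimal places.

1.9195

D = 0.0352² + 0.0493² + 0.0704² + 0.0563² + 0.7113² + 0.0282² + 0.0493² = 0.0012390 + 0.0024305 + 0.0049562 + 0.0031697 + 0.5059477 + 0.0007952 + 0.0024305 = 0.5209688 (working shown to 7 dp, full precision carried).
So 1/D = 1.919501, i.e. 1.9195 to 4 decimal places.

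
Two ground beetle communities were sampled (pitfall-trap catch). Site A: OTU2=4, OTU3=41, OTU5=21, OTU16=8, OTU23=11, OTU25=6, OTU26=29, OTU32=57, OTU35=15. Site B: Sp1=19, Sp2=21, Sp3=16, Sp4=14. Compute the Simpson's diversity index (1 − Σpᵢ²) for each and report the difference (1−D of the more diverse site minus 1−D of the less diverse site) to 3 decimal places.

Site A: N=192, proportions 0.02083333, 0.21354167, 0.109375, 0.04166667, 0.05729167, 0.03125, 0.15104167, 0.296875, 0.078125, giving 1−D = 0.81895616 (working shown to 8 dp, full precision carried).
Site B: N=70, proportions 0.27142857, 0.3, 0.22857143, 0.2, giving 1−D = 0.74408163.
Difference = |0.81895616 − 0.74408163| = 0.07487453, i.e. 0.075 to 3 decimal places.

0.075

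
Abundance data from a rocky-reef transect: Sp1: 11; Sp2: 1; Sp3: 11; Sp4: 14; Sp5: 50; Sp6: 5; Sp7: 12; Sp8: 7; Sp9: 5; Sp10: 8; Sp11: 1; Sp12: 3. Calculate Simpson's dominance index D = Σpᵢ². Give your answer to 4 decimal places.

0.1987

Total N = 11+1+11+14+50+5+12+7+5+8+1+3 = 128, so the proportions are 0.085938, 0.007812, 0.085938, 0.109375, 0.390625, 0.039062, 0.09375, 0.054688, 0.039062, 0.0625, 0.007812, 0.023438 (working shown to 6 dp, full precision carried).
D = 0.085938² + 0.007812² + 0.085938² + 0.109375² + 0.390625² + 0.039062² + 0.09375² + 0.054688² + 0.039062² + 0.0625² + 0.007812² + 0.023438² = 0.007385 + 0.000061 + 0.007385 + 0.011963 + 0.152588 + 0.001526 + 0.008789 + 0.002991 + 0.001526 + 0.003906 + 0.000061 + 0.000549 = 0.198730.
To 4 decimal places, D = 0.1987.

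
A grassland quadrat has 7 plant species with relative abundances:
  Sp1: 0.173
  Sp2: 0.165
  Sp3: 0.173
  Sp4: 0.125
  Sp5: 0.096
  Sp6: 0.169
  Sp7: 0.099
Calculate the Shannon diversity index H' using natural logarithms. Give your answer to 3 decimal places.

Each pᵢ ln pᵢ term (working shown to 5 dp, full precision carried): 0.173×(-1.75446)=-0.30352, 0.165×(-1.80181)=-0.29730, 0.173×(-1.75446)=-0.30352, 0.125×(-2.07944)=-0.25993, 0.096×(-2.34341)=-0.22497, 0.169×(-1.77786)=-0.30046, 0.099×(-2.31264)=-0.22895.
Sum = -1.91865, so H' = 1.919.

1.919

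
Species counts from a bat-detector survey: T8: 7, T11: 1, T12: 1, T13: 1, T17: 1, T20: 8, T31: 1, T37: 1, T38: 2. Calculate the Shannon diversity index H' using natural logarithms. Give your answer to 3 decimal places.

1.760

Total N = 7+1+1+1+1+8+1+1+2 = 23, so the proportions are 0.30435, 0.04348, 0.04348, 0.04348, 0.04348, 0.34783, 0.04348, 0.04348, 0.08696 (working shown to 5 dp, full precision carried).
Each pᵢ ln pᵢ term: 0.30435×(-1.18958)=-0.36205, 0.04348×(-3.13549)=-0.13633, 0.04348×(-3.13549)=-0.13633, 0.04348×(-3.13549)=-0.13633, 0.04348×(-3.13549)=-0.13633, 0.34783×(-1.05605)=-0.36732, 0.04348×(-3.13549)=-0.13633, 0.04348×(-3.13549)=-0.13633, 0.08696×(-2.44235)=-0.21238.
Sum = -1.75970, so H' = 1.760.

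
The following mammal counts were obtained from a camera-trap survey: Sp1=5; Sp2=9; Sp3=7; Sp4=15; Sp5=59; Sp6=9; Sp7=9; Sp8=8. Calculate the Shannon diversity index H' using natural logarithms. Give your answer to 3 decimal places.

1.665

Total N = 5+9+7+15+59+9+9+8 = 121, so the proportions are 0.04132, 0.07438, 0.05785, 0.12397, 0.4876, 0.07438, 0.07438, 0.06612 (working shown to 5 dp, full precision carried).
Each pᵢ ln pᵢ term: 0.04132×(-3.18635)=-0.13167, 0.07438×(-2.59857)=-0.19328, 0.05785×(-2.84988)=-0.16487, 0.12397×(-2.08774)=-0.25881, 0.4876×(-0.71825)=-0.35022, 0.07438×(-2.59857)=-0.19328, 0.07438×(-2.59857)=-0.19328, 0.06612×(-2.71635)=-0.17959.
Sum = -1.66501, so H' = 1.665.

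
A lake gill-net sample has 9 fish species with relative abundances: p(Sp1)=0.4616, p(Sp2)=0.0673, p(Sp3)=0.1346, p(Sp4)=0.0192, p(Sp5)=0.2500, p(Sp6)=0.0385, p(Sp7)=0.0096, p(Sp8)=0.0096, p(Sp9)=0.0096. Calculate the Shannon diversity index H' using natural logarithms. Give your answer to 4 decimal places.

Each pᵢ ln pᵢ term (working shown to 6 dp, full precision carried): 0.4616×(-0.773057)=-0.356843, 0.0673×(-2.698595)=-0.181615, 0.1346×(-2.005448)=-0.269933, 0.0192×(-3.952845)=-0.075895, 0.25×(-1.386294)=-0.346574, 0.0385×(-3.257097)=-0.125398, 0.0096×(-4.645992)=-0.044602, 0.0096×(-4.645992)=-0.044602, 0.0096×(-4.645992)=-0.044602.
Sum = -1.490063, so H' = 1.4901.

1.4901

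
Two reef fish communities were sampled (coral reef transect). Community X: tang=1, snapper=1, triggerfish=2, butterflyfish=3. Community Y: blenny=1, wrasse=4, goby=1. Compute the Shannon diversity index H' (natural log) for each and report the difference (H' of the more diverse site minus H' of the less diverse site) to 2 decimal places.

0.41

Community X: N=7, proportions 0.14286, 0.14286, 0.28571, 0.42857, giving H' = 1.27703 (working shown to 5 dp, full precision carried).
Community Y: N=6, proportions 0.16667, 0.66667, 0.16667, giving H' = 0.86756.
Difference = |1.27703 − 0.86756| = 0.40947, i.e. 0.41 to 2 decimal places.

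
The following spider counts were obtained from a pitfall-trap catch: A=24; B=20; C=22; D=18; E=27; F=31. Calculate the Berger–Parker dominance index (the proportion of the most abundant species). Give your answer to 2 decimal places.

0.22

Total N = 24+20+22+18+27+31 = 142, so the proportions are 0.169, 0.1408, 0.1549, 0.1268, 0.1901, 0.2183 (working shown to 4 dp, full precision carried).
The largest proportion is 0.2183, i.e. d = 0.22 to 2 decimal places.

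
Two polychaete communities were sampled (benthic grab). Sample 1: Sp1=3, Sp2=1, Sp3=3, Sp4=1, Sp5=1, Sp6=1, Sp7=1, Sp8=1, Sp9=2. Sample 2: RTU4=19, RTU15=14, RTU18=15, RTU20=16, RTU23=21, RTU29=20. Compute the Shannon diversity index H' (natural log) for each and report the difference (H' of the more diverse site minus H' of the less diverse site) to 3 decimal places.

0.289

Sample 1: N=14, proportions 0.21429, 0.07143, 0.21429, 0.07143, 0.07143, 0.07143, 0.07143, 0.07143, 0.14286, giving H' = 2.06920 (working shown to 5 dp, full precision carried).
Sample 2: N=105, proportions 0.18095, 0.13333, 0.14286, 0.15238, 0.2, 0.19048, giving H' = 1.78041.
Difference = |2.06920 − 1.78041| = 0.28879, i.e. 0.289 to 3 decimal places.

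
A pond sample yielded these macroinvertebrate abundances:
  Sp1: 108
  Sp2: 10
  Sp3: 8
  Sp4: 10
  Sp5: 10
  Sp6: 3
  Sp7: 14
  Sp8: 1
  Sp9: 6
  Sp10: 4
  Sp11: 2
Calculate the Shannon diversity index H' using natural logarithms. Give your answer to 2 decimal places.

1.48

Total N = 108+10+8+10+10+3+14+1+6+4+2 = 176, so the proportions are 0.6136, 0.0568, 0.0455, 0.0568, 0.0568, 0.017, 0.0795, 0.0057, 0.0341, 0.0227, 0.0114 (working shown to 4 dp, full precision carried).
Each pᵢ ln pᵢ term: 0.6136×(-0.4884)=-0.2997, 0.0568×(-2.8679)=-0.1629, 0.0455×(-3.0910)=-0.1405, 0.0568×(-2.8679)=-0.1629, 0.0568×(-2.8679)=-0.1629, 0.017×(-4.0719)=-0.0694, 0.0795×(-2.5314)=-0.2014, 0.0057×(-5.1705)=-0.0294, 0.0341×(-3.3787)=-0.1152, 0.0227×(-3.7842)=-0.0860, 0.0114×(-4.4773)=-0.0509.
Sum = -1.4812, so H' = 1.48.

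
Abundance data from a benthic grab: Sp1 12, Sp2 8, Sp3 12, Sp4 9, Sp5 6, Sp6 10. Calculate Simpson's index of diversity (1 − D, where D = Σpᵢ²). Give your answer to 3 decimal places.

Total N = 12+8+12+9+6+10 = 57, so the proportions are 0.21053, 0.14035, 0.21053, 0.15789, 0.10526, 0.17544 (working shown to 5 dp, full precision carried).
D = 0.21053² + 0.14035² + 0.21053² + 0.15789² + 0.10526² + 0.17544² = 0.04432 + 0.01970 + 0.04432 + 0.02493 + 0.01108 + 0.03078 = 0.17513.
So 1 − D = 0.82487, i.e. 0.825 to 3 decimal places.

0.825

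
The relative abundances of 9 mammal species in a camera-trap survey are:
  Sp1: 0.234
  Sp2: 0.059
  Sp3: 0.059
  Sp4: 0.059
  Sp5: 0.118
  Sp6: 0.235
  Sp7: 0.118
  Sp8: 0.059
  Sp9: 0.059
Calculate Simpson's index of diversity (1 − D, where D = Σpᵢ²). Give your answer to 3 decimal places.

D = 0.234² + 0.059² + 0.059² + 0.059² + 0.118² + 0.235² + 0.118² + 0.059² + 0.059² = 0.05476 + 0.00348 + 0.00348 + 0.00348 + 0.01392 + 0.05522 + 0.01392 + 0.00348 + 0.00348 = 0.15523 (working shown to 5 dp, full precision carried).
So 1 − D = 0.84477, i.e. 0.845 to 3 decimal places.

0.845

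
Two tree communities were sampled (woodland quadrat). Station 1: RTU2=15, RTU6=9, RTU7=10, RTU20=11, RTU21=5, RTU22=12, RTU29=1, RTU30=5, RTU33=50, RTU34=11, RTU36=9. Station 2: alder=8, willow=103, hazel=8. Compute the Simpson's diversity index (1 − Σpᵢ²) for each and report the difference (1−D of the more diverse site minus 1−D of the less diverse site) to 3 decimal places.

0.578

Station 1: N=138, proportions 0.1087, 0.06522, 0.07246, 0.07971, 0.03623, 0.08696, 0.00725, 0.03623, 0.36232, 0.07971, 0.06522, giving 1−D = 0.82021 (working shown to 5 dp, full precision carried).
Station 2: N=119, proportions 0.06723, 0.86555, 0.06723, giving 1−D = 0.24179.
Difference = |0.82021 − 0.24179| = 0.57842, i.e. 0.578 to 3 decimal places.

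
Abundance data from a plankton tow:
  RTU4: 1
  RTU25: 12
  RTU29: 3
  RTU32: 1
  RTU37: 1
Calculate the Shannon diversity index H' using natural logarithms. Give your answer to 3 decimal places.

Total N = 1+12+3+1+1 = 18, so the proportions are 0.05556, 0.66667, 0.16667, 0.05556, 0.05556 (working shown to 5 dp, full precision carried).
Each pᵢ ln pᵢ term: 0.05556×(-2.89037)=-0.16058, 0.66667×(-0.40547)=-0.27031, 0.16667×(-1.79176)=-0.29863, 0.05556×(-2.89037)=-0.16058, 0.05556×(-2.89037)=-0.16058.
Sum = -1.05067, so H' = 1.051.

1.051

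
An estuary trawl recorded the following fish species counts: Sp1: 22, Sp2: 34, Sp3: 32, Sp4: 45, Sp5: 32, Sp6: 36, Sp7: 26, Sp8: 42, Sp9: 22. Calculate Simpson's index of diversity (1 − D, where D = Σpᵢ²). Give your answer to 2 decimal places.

Total N = 22+34+32+45+32+36+26+42+22 = 291, so the proportions are 0.0756, 0.1168, 0.11, 0.1546, 0.11, 0.1237, 0.0893, 0.1443, 0.0756 (working shown to 4 dp, full precision carried).
D = 0.0756² + 0.1168² + 0.11² + 0.1546² + 0.11² + 0.1237² + 0.0893² + 0.1443² + 0.0756² = 0.0057 + 0.0137 + 0.0121 + 0.0239 + 0.0121 + 0.0153 + 0.0080 + 0.0208 + 0.0057 = 0.1173.
So 1 − D = 0.8827, i.e. 0.88 to 2 decimal places.

0.88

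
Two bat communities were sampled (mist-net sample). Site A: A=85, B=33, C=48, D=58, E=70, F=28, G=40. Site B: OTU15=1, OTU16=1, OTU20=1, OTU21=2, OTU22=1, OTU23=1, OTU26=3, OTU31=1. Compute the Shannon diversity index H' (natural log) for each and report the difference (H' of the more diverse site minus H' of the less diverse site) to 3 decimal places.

Site A: N=362, proportions 0.23481, 0.09116, 0.1326, 0.16022, 0.19337, 0.07735, 0.1105, giving H' = 1.87898 (working shown to 5 dp, full precision carried).
Site B: N=11, proportions 0.09091, 0.09091, 0.09091, 0.18182, 0.09091, 0.09091, 0.27273, 0.09091, giving H' = 1.97225.
Difference = |1.87898 − 1.97225| = 0.09327, i.e. 0.093 to 3 decimal places.

0.093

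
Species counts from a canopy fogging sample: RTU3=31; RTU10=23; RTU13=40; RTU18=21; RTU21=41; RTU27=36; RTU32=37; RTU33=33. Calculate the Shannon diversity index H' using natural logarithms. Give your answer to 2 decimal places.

2.06

Total N = 31+23+40+21+41+36+37+33 = 262, so the proportions are 0.1183, 0.0878, 0.1527, 0.0802, 0.1565, 0.1374, 0.1412, 0.126 (working shown to 4 dp, full precision carried).
Each pᵢ ln pᵢ term: 0.1183×(-2.1344)=-0.2525, 0.0878×(-2.4329)=-0.2136, 0.1527×(-1.8795)=-0.2869, 0.0802×(-2.5238)=-0.2023, 0.1565×(-1.8548)=-0.2903, 0.1374×(-1.9848)=-0.2727, 0.1412×(-1.9574)=-0.2764, 0.126×(-2.0718)=-0.2610.
Sum = -2.0557, so H' = 2.06.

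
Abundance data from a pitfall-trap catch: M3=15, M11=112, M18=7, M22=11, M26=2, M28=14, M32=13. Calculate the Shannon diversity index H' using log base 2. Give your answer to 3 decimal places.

1.798

Total N = 15+112+7+11+2+14+13 = 174, so the proportions are 0.08621, 0.64368, 0.04023, 0.06322, 0.01149, 0.08046, 0.07471 (working shown to 5 dp, full precision carried).
Each pᵢ log₂ pᵢ term: 0.08621×(-3.53605)=-0.30483, 0.64368×(-0.63559)=-0.40911, 0.04023×(-4.63559)=-0.18649, 0.06322×(-3.98351)=-0.25183, 0.01149×(-6.44294)=-0.07406, 0.08046×(-3.63559)=-0.29252, 0.07471×(-3.74250)=-0.27961.
Sum = -1.79845, so H' = 1.798.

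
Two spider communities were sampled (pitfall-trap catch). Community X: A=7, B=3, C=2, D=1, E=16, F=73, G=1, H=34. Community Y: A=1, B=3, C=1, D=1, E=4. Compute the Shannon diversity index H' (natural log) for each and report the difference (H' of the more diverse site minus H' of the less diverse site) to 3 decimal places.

0.117

Community X: N=137, proportions 0.05109, 0.0219, 0.0146, 0.0073, 0.11679, 0.53285, 0.0073, 0.24818, giving H' = 1.30126 (working shown to 5 dp, full precision carried).
Community Y: N=10, proportions 0.1, 0.3, 0.1, 0.1, 0.4, giving H' = 1.41848.
Difference = |1.30126 − 1.41848| = 0.11722, i.e. 0.117 to 3 decimal places.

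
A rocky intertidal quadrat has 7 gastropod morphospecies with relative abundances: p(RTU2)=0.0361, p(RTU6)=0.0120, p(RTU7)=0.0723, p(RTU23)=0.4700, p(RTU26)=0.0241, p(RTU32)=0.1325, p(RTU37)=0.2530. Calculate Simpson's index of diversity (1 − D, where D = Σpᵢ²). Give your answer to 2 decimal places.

D = 0.0361² + 0.012² + 0.0723² + 0.47² + 0.0241² + 0.1325² + 0.253² = 0.0013 + 0.0001 + 0.0052 + 0.2209 + 0.0006 + 0.0176 + 0.0640 = 0.3097 (working shown to 4 dp, full precision carried).
So 1 − D = 0.6903, i.e. 0.69 to 2 decimal places.

0.69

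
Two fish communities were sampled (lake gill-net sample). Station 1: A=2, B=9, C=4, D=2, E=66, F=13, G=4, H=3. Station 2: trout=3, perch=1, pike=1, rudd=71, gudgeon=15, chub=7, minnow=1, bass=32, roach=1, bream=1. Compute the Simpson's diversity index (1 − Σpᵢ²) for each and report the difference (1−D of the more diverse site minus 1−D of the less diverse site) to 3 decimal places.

0.080

Station 1: N=103, proportions 0.01942, 0.08738, 0.03883, 0.01942, 0.64078, 0.12621, 0.03883, 0.02913, giving 1−D = 0.56122 (working shown to 5 dp, full precision carried).
Station 2: N=133, proportions 0.02256, 0.00752, 0.00752, 0.53383, 0.11278, 0.05263, 0.00752, 0.2406, 0.00752, 0.00752, giving 1−D = 0.64085.
Difference = |0.56122 − 0.64085| = 0.07963, i.e. 0.080 to 3 decimal places.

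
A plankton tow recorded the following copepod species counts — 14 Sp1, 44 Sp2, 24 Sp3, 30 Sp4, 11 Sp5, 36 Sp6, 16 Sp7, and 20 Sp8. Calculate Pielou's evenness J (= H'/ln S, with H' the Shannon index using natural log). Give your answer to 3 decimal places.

0.954

Total N = 14+44+24+30+11+36+16+20 = 195, so the proportions are 0.07179, 0.22564, 0.12308, 0.15385, 0.05641, 0.18462, 0.08205, 0.10256 (working shown to 5 dp, full precision carried).
H' = −Σ pᵢ ln pᵢ = −((-0.18910) + (-0.33594) + (-0.25784) + (-0.28797) + (-0.16219) + (-0.31190) + (-0.20516) + (-0.23357)) = 1.98367.
With S = 8 species, ln S = 2.07944, so J = 1.98367/2.07944 = 0.95394, i.e. 0.954 to 3 decimal places.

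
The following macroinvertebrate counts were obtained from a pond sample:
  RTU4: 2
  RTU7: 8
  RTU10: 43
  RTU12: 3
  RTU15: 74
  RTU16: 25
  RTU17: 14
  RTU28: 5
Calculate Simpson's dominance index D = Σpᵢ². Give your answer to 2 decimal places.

Total N = 2+8+43+3+74+25+14+5 = 174, so the proportions are 0.0115, 0.046, 0.2471, 0.0172, 0.4253, 0.1437, 0.0805, 0.0287 (working shown to 4 dp, full precision carried).
D = 0.0115² + 0.046² + 0.2471² + 0.0172² + 0.4253² + 0.1437² + 0.0805² + 0.0287² = 0.0001 + 0.0021 + 0.0611 + 0.0003 + 0.1809 + 0.0206 + 0.0065 + 0.0008 = 0.2724.
To 2 decimal places, D = 0.27.

0.27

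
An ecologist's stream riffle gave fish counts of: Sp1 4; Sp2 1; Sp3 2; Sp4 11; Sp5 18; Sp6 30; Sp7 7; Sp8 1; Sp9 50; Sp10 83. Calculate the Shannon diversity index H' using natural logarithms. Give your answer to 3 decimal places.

1.645

Total N = 4+1+2+11+18+30+7+1+50+83 = 207, so the proportions are 0.01932, 0.00483, 0.00966, 0.05314, 0.08696, 0.14493, 0.03382, 0.00483, 0.24155, 0.40097 (working shown to 5 dp, full precision carried).
Each pᵢ ln pᵢ term: 0.01932×(-3.94642)=-0.07626, 0.00483×(-5.33272)=-0.02576, 0.00966×(-4.63957)=-0.04483, 0.05314×(-2.93482)=-0.15596, 0.08696×(-2.44235)=-0.21238, 0.14493×(-1.93152)=-0.27993, 0.03382×(-3.38681)=-0.11453, 0.00483×(-5.33272)=-0.02576, 0.24155×(-1.42070)=-0.34316, 0.40097×(-0.91388)=-0.36643.
Sum = -1.64500, so H' = 1.645.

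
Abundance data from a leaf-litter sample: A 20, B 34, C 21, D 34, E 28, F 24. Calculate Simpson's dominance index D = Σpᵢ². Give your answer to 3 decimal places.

0.174

Total N = 20+34+21+34+28+24 = 161, so the proportions are 0.12422, 0.21118, 0.13043, 0.21118, 0.17391, 0.14907 (working shown to 5 dp, full precision carried).
D = 0.12422² + 0.21118² + 0.13043² + 0.21118² + 0.17391² + 0.14907² = 0.01543 + 0.04460 + 0.01701 + 0.04460 + 0.03025 + 0.02222 = 0.17411.
To 3 decimal places, D = 0.174.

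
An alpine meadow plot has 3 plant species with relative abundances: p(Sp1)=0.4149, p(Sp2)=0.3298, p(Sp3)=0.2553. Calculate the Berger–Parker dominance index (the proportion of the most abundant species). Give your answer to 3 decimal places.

The largest proportion is 0.4149, i.e. d = 0.415 to 3 decimal places.

0.415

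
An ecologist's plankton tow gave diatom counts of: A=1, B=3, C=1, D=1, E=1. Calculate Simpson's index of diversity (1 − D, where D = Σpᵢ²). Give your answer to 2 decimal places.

0.73

Total N = 1+3+1+1+1 = 7, so the proportions are 0.1429, 0.4286, 0.1429, 0.1429, 0.1429 (working shown to 4 dp, full precision carried).
D = 0.1429² + 0.4286² + 0.1429² + 0.1429² + 0.1429² = 0.0204 + 0.1837 + 0.0204 + 0.0204 + 0.0204 = 0.2653.
So 1 − D = 0.7347, i.e. 0.73 to 2 decimal places.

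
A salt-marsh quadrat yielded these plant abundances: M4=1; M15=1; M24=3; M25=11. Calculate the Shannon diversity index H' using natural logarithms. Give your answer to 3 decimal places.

Total N = 1+1+3+11 = 16, so the proportions are 0.0625, 0.0625, 0.1875, 0.6875 (working shown to 5 dp, full precision carried).
Each pᵢ ln pᵢ term: 0.0625×(-2.77259)=-0.17329, 0.0625×(-2.77259)=-0.17329, 0.1875×(-1.67398)=-0.31387, 0.6875×(-0.37469)=-0.25760.
Sum = -0.91805, so H' = 0.918.

0.918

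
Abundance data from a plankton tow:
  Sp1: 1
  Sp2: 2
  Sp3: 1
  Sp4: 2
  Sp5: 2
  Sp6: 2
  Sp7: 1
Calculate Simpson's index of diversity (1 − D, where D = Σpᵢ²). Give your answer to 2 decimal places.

Total N = 1+2+1+2+2+2+1 = 11, so the proportions are 0.0909, 0.1818, 0.0909, 0.1818, 0.1818, 0.1818, 0.0909 (working shown to 4 dp, full precision carried).
D = 0.0909² + 0.1818² + 0.0909² + 0.1818² + 0.1818² + 0.1818² + 0.0909² = 0.0083 + 0.0331 + 0.0083 + 0.0331 + 0.0331 + 0.0331 + 0.0083 = 0.1570.
So 1 − D = 0.8430, i.e. 0.84 to 2 decimal places.

0.84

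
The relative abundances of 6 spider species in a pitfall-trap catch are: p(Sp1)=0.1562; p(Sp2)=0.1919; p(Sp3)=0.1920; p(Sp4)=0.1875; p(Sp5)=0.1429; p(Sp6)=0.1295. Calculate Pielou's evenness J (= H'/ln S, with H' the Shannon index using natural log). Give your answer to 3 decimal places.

0.994

H' = −Σ pᵢ ln pᵢ = −((-0.29000) + (-0.31678) + (-0.31685) + (-0.31387) + (-0.27803) + (-0.26471)) = 1.78024 (working shown to 5 dp, full precision carried).
With S = 6 species, ln S = 1.79176, so J = 1.78024/1.79176 = 0.99357, i.e. 0.994 to 3 decimal places.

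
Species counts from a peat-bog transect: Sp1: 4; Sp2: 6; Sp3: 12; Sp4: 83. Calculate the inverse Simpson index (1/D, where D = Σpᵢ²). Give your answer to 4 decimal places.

1.5561

Total N = 4+6+12+83 = 105, so the proportions are 0.0380952, 0.0571429, 0.1142857, 0.7904762 (working shown to 7 dp, full precision carried).
D = 0.0380952² + 0.0571429² + 0.1142857² + 0.7904762² = 0.0014512 + 0.0032653 + 0.0130612 + 0.6248526 = 0.6426304.
So 1/D = 1.556104, i.e. 1.5561 to 4 decimal places.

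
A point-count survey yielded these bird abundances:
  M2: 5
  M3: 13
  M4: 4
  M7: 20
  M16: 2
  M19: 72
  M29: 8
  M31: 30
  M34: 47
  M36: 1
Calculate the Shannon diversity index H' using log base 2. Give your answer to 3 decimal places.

Total N = 5+13+4+20+2+72+8+30+47+1 = 202, so the proportions are 0.02475, 0.06436, 0.0198, 0.09901, 0.0099, 0.35644, 0.0396, 0.14851, 0.23267, 0.00495 (working shown to 5 dp, full precision carried).
Each pᵢ log₂ pᵢ term: 0.02475×(-5.33628)=-0.13209, 0.06436×(-3.95777)=-0.25471, 0.0198×(-5.65821)=-0.11204, 0.09901×(-3.33628)=-0.33033, 0.0099×(-6.65821)=-0.06592, 0.35644×(-1.48829)=-0.53048, 0.0396×(-4.65821)=-0.18448, 0.14851×(-2.75132)=-0.40861, 0.23267×(-2.10362)=-0.48946, 0.00495×(-7.65821)=-0.03791.
Sum = -2.54603, so H' = 2.546.

2.546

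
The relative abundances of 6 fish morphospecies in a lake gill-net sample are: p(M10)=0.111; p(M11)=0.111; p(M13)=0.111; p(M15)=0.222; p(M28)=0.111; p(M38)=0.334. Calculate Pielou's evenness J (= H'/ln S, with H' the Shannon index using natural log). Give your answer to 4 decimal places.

H' = −Σ pᵢ ln pᵢ = −((-0.244003) + (-0.244003) + (-0.244003) + (-0.334127) + (-0.244003) + (-0.366269)) = 1.676408 (working shown to 6 dp, full precision carried).
With S = 6 species, ln S = 1.791759, so J = 1.676408/1.791759 = 0.935621, i.e. 0.9356 to 4 decimal places.

0.9356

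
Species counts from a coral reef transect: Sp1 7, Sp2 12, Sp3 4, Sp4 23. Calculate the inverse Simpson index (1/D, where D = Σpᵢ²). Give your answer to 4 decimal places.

2.8672

Total N = 7+12+4+23 = 46, so the proportions are 0.1521739, 0.2608696, 0.0869565, 0.5 (working shown to 7 dp, full precision carried).
D = 0.1521739² + 0.2608696² + 0.0869565² + 0.5² = 0.0231569 + 0.0680529 + 0.0075614 + 0.2500000 = 0.3487713.
So 1/D = 2.867209, i.e. 2.8672 to 4 decimal places.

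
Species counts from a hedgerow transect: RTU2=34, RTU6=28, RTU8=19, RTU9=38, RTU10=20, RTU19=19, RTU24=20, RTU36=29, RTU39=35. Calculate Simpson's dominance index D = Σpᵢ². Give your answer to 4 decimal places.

0.1190

Total N = 34+28+19+38+20+19+20+29+35 = 242, so the proportions are 0.140496, 0.115702, 0.078512, 0.157025, 0.082645, 0.078512, 0.082645, 0.119835, 0.144628 (working shown to 6 dp, full precision carried).
D = 0.140496² + 0.115702² + 0.078512² + 0.157025² + 0.082645² + 0.078512² + 0.082645² + 0.119835² + 0.144628² = 0.019739 + 0.013387 + 0.006164 + 0.024657 + 0.006830 + 0.006164 + 0.006830 + 0.014360 + 0.020917 = 0.119049.
To 4 decimal places, D = 0.1190.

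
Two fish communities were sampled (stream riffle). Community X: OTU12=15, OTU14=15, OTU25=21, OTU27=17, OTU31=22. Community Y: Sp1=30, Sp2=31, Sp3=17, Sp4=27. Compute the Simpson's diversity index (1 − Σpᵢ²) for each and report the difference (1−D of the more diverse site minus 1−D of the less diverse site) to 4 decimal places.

Community X: N=90, proportions 0.166667, 0.166667, 0.233333, 0.188889, 0.244444, giving 1−D = 0.794568 (working shown to 6 dp, full precision carried).
Community Y: N=105, proportions 0.285714, 0.295238, 0.161905, 0.257143, giving 1−D = 0.738866.
Difference = |0.794568 − 0.738866| = 0.055702, i.e. 0.0557 to 4 decimal places.

0.0557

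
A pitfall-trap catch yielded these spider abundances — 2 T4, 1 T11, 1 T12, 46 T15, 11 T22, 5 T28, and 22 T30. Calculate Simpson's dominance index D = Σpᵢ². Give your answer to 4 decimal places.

0.3554

Total N = 2+1+1+46+11+5+22 = 88, so the proportions are 0.022727, 0.011364, 0.011364, 0.522727, 0.125, 0.056818, 0.25 (working shown to 6 dp, full precision carried).
D = 0.022727² + 0.011364² + 0.011364² + 0.522727² + 0.125² + 0.056818² + 0.25² = 0.000517 + 0.000129 + 0.000129 + 0.273244 + 0.015625 + 0.003228 + 0.062500 = 0.355372.
To 4 decimal places, D = 0.3554.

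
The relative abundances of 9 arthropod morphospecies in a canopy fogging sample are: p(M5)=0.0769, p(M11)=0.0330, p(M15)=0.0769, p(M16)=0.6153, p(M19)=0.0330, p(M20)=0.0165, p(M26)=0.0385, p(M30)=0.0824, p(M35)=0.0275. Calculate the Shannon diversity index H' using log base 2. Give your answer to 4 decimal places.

Each pᵢ log₂ pᵢ term (working shown to 6 dp, full precision carried): 0.0769×(-3.700873)=-0.284597, 0.033×(-4.921390)=-0.162406, 0.0769×(-3.700873)=-0.284597, 0.6153×(-0.700638)=-0.431103, 0.033×(-4.921390)=-0.162406, 0.0165×(-5.921390)=-0.097703, 0.0385×(-4.698998)=-0.180911, 0.0824×(-3.601212)=-0.296740, 0.0275×(-5.184425)=-0.142572.
Sum = -2.043034, so H' = 2.0430.

2.0430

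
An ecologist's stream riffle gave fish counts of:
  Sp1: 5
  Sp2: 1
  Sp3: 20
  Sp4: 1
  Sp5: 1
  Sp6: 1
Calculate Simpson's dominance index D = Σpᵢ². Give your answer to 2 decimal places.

0.51

Total N = 5+1+20+1+1+1 = 29, so the proportions are 0.1724, 0.0345, 0.6897, 0.0345, 0.0345, 0.0345 (working shown to 4 dp, full precision carried).
D = 0.1724² + 0.0345² + 0.6897² + 0.0345² + 0.0345² + 0.0345² = 0.0297 + 0.0012 + 0.4756 + 0.0012 + 0.0012 + 0.0012 = 0.5101.
To 2 decimal places, D = 0.51.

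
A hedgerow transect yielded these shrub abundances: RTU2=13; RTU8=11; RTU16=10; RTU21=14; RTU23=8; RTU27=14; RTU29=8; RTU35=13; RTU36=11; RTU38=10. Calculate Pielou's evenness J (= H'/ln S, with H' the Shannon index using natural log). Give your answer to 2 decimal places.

0.99

Total N = 13+11+10+14+8+14+8+13+11+10 = 112, so the proportions are 0.1161, 0.0982, 0.0893, 0.125, 0.0714, 0.125, 0.0714, 0.1161, 0.0982, 0.0893 (working shown to 4 dp, full precision carried).
H' = −Σ pᵢ ln pᵢ = −((-0.2500) + (-0.2279) + (-0.2157) + (-0.2599) + (-0.1885) + (-0.2599) + (-0.1885) + (-0.2500) + (-0.2279) + (-0.2157)) = 2.2840.
With S = 10 species, ln S = 2.3026, so J = 2.2840/2.3026 = 0.9919, i.e. 0.99 to 2 decimal places.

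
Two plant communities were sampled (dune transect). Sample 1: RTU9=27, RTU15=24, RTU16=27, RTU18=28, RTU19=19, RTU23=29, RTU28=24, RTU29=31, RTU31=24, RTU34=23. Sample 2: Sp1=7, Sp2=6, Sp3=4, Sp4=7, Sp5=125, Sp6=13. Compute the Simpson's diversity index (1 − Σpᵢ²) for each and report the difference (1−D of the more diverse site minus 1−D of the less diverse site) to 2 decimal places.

Sample 1: N=256, proportions 0.10547, 0.09375, 0.10547, 0.10938, 0.07422, 0.11328, 0.09375, 0.12109, 0.09375, 0.08984, giving 1−D = 0.89835 (working shown to 5 dp, full precision carried).
Sample 2: N=162, proportions 0.04321, 0.03704, 0.02469, 0.04321, 0.7716, 0.08025, giving 1−D = 0.39247.
Difference = |0.89835 − 0.39247| = 0.50588, i.e. 0.51 to 2 decimal places.

0.51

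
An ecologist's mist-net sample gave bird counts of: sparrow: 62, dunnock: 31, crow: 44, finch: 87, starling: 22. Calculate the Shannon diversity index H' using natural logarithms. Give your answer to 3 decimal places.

Total N = 62+31+44+87+22 = 246, so the proportions are 0.25203, 0.12602, 0.17886, 0.35366, 0.08943 (working shown to 5 dp, full precision carried).
Each pᵢ ln pᵢ term: 0.25203×(-1.37820)=-0.34735, 0.12602×(-2.07134)=-0.26102, 0.17886×(-1.72114)=-0.30785, 0.35366×(-1.03942)=-0.36760, 0.08943×(-2.41429)=-0.21591.
Sum = -1.49973, so H' = 1.500.

1.500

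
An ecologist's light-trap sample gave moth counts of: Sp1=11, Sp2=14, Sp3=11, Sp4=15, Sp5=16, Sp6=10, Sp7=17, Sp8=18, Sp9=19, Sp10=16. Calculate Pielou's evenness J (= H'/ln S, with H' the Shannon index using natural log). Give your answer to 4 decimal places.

0.9909

Total N = 11+14+11+15+16+10+17+18+19+16 = 147, so the proportions are 0.07483, 0.095238, 0.07483, 0.102041, 0.108844, 0.068027, 0.115646, 0.122449, 0.129252, 0.108844 (working shown to 6 dp, full precision carried).
H' = −Σ pᵢ ln pᵢ = −((-0.193999) + (-0.223941) + (-0.193999) + (-0.232896) + (-0.241398) + (-0.182847) + (-0.249474) + (-0.257150) + (-0.264448) + (-0.241398)) = 2.281551.
With S = 10 species, ln S = 2.302585, so J = 2.281551/2.302585 = 0.990865, i.e. 0.9909 to 4 decimal places.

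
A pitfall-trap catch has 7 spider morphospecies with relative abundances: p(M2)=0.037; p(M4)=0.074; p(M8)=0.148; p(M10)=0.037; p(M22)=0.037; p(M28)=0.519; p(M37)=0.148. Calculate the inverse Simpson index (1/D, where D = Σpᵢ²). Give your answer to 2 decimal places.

D = 0.037² + 0.074² + 0.148² + 0.037² + 0.037² + 0.519² + 0.148² = 0.00137 + 0.00548 + 0.02190 + 0.00137 + 0.00137 + 0.26936 + 0.02190 = 0.32275 (working shown to 5 dp, full precision carried).
So 1/D = 3.0984, i.e. 3.10 to 2 decimal places.

3.10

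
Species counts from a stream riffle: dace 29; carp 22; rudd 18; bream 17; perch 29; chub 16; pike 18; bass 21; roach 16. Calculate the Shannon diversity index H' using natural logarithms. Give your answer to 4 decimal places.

2.1710

Total N = 29+22+18+17+29+16+18+21+16 = 186, so the proportions are 0.155914, 0.11828, 0.096774, 0.091398, 0.155914, 0.086022, 0.096774, 0.112903, 0.086022 (working shown to 6 dp, full precision carried).
Each pᵢ ln pᵢ term: 0.155914×(-1.858451)=-0.289758, 0.11828×(-2.134704)=-0.252492, 0.096774×(-2.335375)=-0.226004, 0.091398×(-2.392533)=-0.218672, 0.155914×(-1.858451)=-0.289758, 0.086022×(-2.453158)=-0.211024, 0.096774×(-2.335375)=-0.226004, 0.112903×(-2.181224)=-0.246267, 0.086022×(-2.453158)=-0.211024.
Sum = -2.171005, so H' = 2.1710.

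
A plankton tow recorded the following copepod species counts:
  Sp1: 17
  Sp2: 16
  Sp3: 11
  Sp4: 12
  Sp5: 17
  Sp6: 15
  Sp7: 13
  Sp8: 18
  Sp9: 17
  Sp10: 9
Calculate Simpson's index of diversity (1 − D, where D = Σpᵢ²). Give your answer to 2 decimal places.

Total N = 17+16+11+12+17+15+13+18+17+9 = 145, so the proportions are 0.1172, 0.1103, 0.0759, 0.0828, 0.1172, 0.1034, 0.0897, 0.1241, 0.1172, 0.0621 (working shown to 4 dp, full precision carried).
D = 0.1172² + 0.1103² + 0.0759² + 0.0828² + 0.1172² + 0.1034² + 0.0897² + 0.1241² + 0.1172² + 0.0621² = 0.0137 + 0.0122 + 0.0058 + 0.0068 + 0.0137 + 0.0107 + 0.0080 + 0.0154 + 0.0137 + 0.0039 = 0.1040.
So 1 − D = 0.8960, i.e. 0.90 to 2 decimal places.

0.90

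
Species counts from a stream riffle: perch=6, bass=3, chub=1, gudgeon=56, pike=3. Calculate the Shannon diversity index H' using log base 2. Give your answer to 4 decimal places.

Total N = 6+3+1+56+3 = 69, so the proportions are 0.086957, 0.043478, 0.014493, 0.811594, 0.043478 (working shown to 6 dp, full precision carried).
Each pᵢ log₂ pᵢ term: 0.086957×(-3.523562)=-0.306397, 0.043478×(-4.523562)=-0.196677, 0.014493×(-6.108524)=-0.088529, 0.811594×(-0.301170)=-0.244427, 0.043478×(-4.523562)=-0.196677.
Sum = -1.032707, so H' = 1.0327.

1.0327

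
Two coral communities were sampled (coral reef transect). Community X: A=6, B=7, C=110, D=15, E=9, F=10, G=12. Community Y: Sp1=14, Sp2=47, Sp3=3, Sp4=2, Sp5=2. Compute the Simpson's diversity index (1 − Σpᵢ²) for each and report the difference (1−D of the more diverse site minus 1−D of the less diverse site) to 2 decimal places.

0.08

Community X: N=169, proportions 0.0355, 0.0414, 0.6509, 0.0888, 0.0533, 0.0592, 0.071, giving 1−D = 0.5541 (working shown to 4 dp, full precision carried).
Community Y: N=68, proportions 0.2059, 0.6912, 0.0441, 0.0294, 0.0294, giving 1−D = 0.4762.
Difference = |0.5541 − 0.4762| = 0.0779, i.e. 0.08 to 2 decimal places.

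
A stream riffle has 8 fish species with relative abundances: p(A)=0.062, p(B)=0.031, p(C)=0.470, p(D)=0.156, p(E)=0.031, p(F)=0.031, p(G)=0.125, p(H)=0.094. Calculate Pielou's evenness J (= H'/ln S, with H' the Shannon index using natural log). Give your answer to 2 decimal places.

0.78

H' = −Σ pᵢ ln pᵢ = −((-0.1724) + (-0.1077) + (-0.3549) + (-0.2898) + (-0.1077) + (-0.1077) + (-0.2599) + (-0.2223)) = 1.6223 (working shown to 4 dp, full precision carried).
With S = 8 species, ln S = 2.0794, so J = 1.6223/2.0794 = 0.7802, i.e. 0.78 to 2 decimal places.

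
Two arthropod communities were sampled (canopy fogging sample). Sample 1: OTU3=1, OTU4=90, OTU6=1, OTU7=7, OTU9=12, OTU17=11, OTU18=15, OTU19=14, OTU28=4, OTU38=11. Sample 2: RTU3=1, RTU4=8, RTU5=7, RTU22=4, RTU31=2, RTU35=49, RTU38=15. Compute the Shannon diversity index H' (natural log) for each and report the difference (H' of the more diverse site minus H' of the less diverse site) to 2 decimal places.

0.26

Sample 1: N=166, proportions 0.006, 0.5422, 0.006, 0.0422, 0.0723, 0.0663, 0.0904, 0.0843, 0.0241, 0.0663, giving H' = 1.5922 (working shown to 4 dp, full precision carried).
Sample 2: N=86, proportions 0.0116, 0.093, 0.0814, 0.0465, 0.0233, 0.5698, 0.1744, giving H' = 1.3322.
Difference = |1.5922 − 1.3322| = 0.2600, i.e. 0.26 to 2 decimal places.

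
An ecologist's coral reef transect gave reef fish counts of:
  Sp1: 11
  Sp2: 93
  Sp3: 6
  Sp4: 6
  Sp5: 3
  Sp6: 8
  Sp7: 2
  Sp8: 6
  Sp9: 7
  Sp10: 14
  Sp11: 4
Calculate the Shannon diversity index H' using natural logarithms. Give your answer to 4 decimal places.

Total N = 11+93+6+6+3+8+2+6+7+14+4 = 160, so the proportions are 0.06875, 0.58125, 0.0375, 0.0375, 0.01875, 0.05, 0.0125, 0.0375, 0.04375, 0.0875, 0.025 (working shown to 6 dp, full precision carried).
Each pᵢ ln pᵢ term: 0.06875×(-2.677279)=-0.184063, 0.58125×(-0.542574)=-0.315371, 0.0375×(-3.283414)=-0.123128, 0.0375×(-3.283414)=-0.123128, 0.01875×(-3.976562)=-0.074561, 0.05×(-2.995732)=-0.149787, 0.0125×(-4.382027)=-0.054775, 0.0375×(-3.283414)=-0.123128, 0.04375×(-3.129264)=-0.136905, 0.0875×(-2.436116)=-0.213160, 0.025×(-3.688879)=-0.092222.
Sum = -1.590228, so H' = 1.5902.

1.5902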